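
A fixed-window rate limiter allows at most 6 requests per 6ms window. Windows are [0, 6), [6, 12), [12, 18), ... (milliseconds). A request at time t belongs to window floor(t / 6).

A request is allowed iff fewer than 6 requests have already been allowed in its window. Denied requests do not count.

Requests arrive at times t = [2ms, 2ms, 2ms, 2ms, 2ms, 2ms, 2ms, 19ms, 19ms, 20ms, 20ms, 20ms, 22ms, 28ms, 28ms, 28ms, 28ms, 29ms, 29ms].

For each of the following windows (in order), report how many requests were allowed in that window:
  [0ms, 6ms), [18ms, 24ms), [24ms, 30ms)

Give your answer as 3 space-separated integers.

Processing requests:
  req#1 t=2ms (window 0): ALLOW
  req#2 t=2ms (window 0): ALLOW
  req#3 t=2ms (window 0): ALLOW
  req#4 t=2ms (window 0): ALLOW
  req#5 t=2ms (window 0): ALLOW
  req#6 t=2ms (window 0): ALLOW
  req#7 t=2ms (window 0): DENY
  req#8 t=19ms (window 3): ALLOW
  req#9 t=19ms (window 3): ALLOW
  req#10 t=20ms (window 3): ALLOW
  req#11 t=20ms (window 3): ALLOW
  req#12 t=20ms (window 3): ALLOW
  req#13 t=22ms (window 3): ALLOW
  req#14 t=28ms (window 4): ALLOW
  req#15 t=28ms (window 4): ALLOW
  req#16 t=28ms (window 4): ALLOW
  req#17 t=28ms (window 4): ALLOW
  req#18 t=29ms (window 4): ALLOW
  req#19 t=29ms (window 4): ALLOW

Allowed counts by window: 6 6 6

Answer: 6 6 6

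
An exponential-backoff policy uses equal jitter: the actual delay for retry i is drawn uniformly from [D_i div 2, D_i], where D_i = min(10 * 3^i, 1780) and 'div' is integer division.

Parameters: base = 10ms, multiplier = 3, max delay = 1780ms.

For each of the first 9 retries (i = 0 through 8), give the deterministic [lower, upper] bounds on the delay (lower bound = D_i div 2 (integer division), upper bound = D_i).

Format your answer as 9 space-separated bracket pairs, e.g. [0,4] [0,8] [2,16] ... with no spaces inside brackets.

Computing bounds per retry:
  i=0: D_i=min(10*3^0,1780)=10, bounds=[5,10]
  i=1: D_i=min(10*3^1,1780)=30, bounds=[15,30]
  i=2: D_i=min(10*3^2,1780)=90, bounds=[45,90]
  i=3: D_i=min(10*3^3,1780)=270, bounds=[135,270]
  i=4: D_i=min(10*3^4,1780)=810, bounds=[405,810]
  i=5: D_i=min(10*3^5,1780)=1780, bounds=[890,1780]
  i=6: D_i=min(10*3^6,1780)=1780, bounds=[890,1780]
  i=7: D_i=min(10*3^7,1780)=1780, bounds=[890,1780]
  i=8: D_i=min(10*3^8,1780)=1780, bounds=[890,1780]

Answer: [5,10] [15,30] [45,90] [135,270] [405,810] [890,1780] [890,1780] [890,1780] [890,1780]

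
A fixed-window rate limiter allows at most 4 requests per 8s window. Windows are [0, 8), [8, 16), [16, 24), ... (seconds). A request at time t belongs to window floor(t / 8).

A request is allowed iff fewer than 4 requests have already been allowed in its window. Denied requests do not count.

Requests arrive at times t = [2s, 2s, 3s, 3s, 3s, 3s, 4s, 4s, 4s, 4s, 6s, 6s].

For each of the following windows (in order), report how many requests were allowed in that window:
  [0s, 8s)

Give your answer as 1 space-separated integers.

Processing requests:
  req#1 t=2s (window 0): ALLOW
  req#2 t=2s (window 0): ALLOW
  req#3 t=3s (window 0): ALLOW
  req#4 t=3s (window 0): ALLOW
  req#5 t=3s (window 0): DENY
  req#6 t=3s (window 0): DENY
  req#7 t=4s (window 0): DENY
  req#8 t=4s (window 0): DENY
  req#9 t=4s (window 0): DENY
  req#10 t=4s (window 0): DENY
  req#11 t=6s (window 0): DENY
  req#12 t=6s (window 0): DENY

Allowed counts by window: 4

Answer: 4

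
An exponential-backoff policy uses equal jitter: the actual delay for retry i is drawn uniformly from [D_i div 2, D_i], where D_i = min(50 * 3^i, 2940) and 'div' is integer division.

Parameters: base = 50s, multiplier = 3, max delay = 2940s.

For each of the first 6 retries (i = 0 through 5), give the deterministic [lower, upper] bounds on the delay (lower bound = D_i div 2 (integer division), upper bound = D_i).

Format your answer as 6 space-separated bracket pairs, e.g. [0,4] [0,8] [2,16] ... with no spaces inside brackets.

Computing bounds per retry:
  i=0: D_i=min(50*3^0,2940)=50, bounds=[25,50]
  i=1: D_i=min(50*3^1,2940)=150, bounds=[75,150]
  i=2: D_i=min(50*3^2,2940)=450, bounds=[225,450]
  i=3: D_i=min(50*3^3,2940)=1350, bounds=[675,1350]
  i=4: D_i=min(50*3^4,2940)=2940, bounds=[1470,2940]
  i=5: D_i=min(50*3^5,2940)=2940, bounds=[1470,2940]

Answer: [25,50] [75,150] [225,450] [675,1350] [1470,2940] [1470,2940]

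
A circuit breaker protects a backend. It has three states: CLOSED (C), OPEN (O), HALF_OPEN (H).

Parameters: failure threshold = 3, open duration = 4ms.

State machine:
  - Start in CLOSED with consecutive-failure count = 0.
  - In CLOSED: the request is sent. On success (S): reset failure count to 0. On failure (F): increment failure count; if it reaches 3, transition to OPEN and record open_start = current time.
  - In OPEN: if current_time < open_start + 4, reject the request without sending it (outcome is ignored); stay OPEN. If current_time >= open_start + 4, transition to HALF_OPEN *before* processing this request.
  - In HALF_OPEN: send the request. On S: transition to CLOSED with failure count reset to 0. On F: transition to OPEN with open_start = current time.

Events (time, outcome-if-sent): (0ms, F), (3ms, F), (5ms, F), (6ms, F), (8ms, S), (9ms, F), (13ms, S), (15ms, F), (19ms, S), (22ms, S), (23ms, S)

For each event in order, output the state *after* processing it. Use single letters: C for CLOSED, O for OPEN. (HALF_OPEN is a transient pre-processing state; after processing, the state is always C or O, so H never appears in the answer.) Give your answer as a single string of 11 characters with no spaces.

State after each event:
  event#1 t=0ms outcome=F: state=CLOSED
  event#2 t=3ms outcome=F: state=CLOSED
  event#3 t=5ms outcome=F: state=OPEN
  event#4 t=6ms outcome=F: state=OPEN
  event#5 t=8ms outcome=S: state=OPEN
  event#6 t=9ms outcome=F: state=OPEN
  event#7 t=13ms outcome=S: state=CLOSED
  event#8 t=15ms outcome=F: state=CLOSED
  event#9 t=19ms outcome=S: state=CLOSED
  event#10 t=22ms outcome=S: state=CLOSED
  event#11 t=23ms outcome=S: state=CLOSED

Answer: CCOOOOCCCCC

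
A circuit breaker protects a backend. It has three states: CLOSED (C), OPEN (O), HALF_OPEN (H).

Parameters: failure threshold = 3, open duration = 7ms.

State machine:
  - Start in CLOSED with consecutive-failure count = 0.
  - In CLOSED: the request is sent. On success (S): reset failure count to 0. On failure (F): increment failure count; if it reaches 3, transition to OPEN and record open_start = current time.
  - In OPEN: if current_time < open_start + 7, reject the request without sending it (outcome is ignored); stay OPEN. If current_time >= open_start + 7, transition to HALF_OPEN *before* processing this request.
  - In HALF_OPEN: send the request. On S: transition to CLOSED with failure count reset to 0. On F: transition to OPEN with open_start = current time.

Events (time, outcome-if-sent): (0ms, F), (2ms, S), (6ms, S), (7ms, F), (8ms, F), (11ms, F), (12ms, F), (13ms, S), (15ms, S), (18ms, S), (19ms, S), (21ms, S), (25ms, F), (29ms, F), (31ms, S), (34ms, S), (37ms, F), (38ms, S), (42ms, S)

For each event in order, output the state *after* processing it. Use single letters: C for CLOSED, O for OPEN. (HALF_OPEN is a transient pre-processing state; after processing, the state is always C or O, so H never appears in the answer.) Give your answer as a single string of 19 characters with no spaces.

Answer: CCCCCOOOOCCCCCCCCCC

Derivation:
State after each event:
  event#1 t=0ms outcome=F: state=CLOSED
  event#2 t=2ms outcome=S: state=CLOSED
  event#3 t=6ms outcome=S: state=CLOSED
  event#4 t=7ms outcome=F: state=CLOSED
  event#5 t=8ms outcome=F: state=CLOSED
  event#6 t=11ms outcome=F: state=OPEN
  event#7 t=12ms outcome=F: state=OPEN
  event#8 t=13ms outcome=S: state=OPEN
  event#9 t=15ms outcome=S: state=OPEN
  event#10 t=18ms outcome=S: state=CLOSED
  event#11 t=19ms outcome=S: state=CLOSED
  event#12 t=21ms outcome=S: state=CLOSED
  event#13 t=25ms outcome=F: state=CLOSED
  event#14 t=29ms outcome=F: state=CLOSED
  event#15 t=31ms outcome=S: state=CLOSED
  event#16 t=34ms outcome=S: state=CLOSED
  event#17 t=37ms outcome=F: state=CLOSED
  event#18 t=38ms outcome=S: state=CLOSED
  event#19 t=42ms outcome=S: state=CLOSED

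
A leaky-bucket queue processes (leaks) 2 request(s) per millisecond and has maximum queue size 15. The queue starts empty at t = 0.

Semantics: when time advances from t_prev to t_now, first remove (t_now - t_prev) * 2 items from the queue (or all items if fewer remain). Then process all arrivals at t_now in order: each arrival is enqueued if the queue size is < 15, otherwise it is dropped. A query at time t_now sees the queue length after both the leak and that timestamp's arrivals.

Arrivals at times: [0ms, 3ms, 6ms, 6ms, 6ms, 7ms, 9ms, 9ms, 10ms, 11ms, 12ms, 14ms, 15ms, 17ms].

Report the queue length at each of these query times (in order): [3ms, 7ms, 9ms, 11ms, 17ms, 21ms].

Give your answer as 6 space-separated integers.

Answer: 1 2 2 1 1 0

Derivation:
Queue lengths at query times:
  query t=3ms: backlog = 1
  query t=7ms: backlog = 2
  query t=9ms: backlog = 2
  query t=11ms: backlog = 1
  query t=17ms: backlog = 1
  query t=21ms: backlog = 0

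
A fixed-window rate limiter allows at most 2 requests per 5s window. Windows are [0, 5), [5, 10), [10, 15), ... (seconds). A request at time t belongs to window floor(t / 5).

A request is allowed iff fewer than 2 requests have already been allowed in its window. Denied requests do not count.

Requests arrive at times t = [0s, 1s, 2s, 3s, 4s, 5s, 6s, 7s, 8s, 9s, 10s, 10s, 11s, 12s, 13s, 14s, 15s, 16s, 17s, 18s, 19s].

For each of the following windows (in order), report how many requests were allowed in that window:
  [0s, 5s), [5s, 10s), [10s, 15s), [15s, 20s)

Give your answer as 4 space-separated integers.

Processing requests:
  req#1 t=0s (window 0): ALLOW
  req#2 t=1s (window 0): ALLOW
  req#3 t=2s (window 0): DENY
  req#4 t=3s (window 0): DENY
  req#5 t=4s (window 0): DENY
  req#6 t=5s (window 1): ALLOW
  req#7 t=6s (window 1): ALLOW
  req#8 t=7s (window 1): DENY
  req#9 t=8s (window 1): DENY
  req#10 t=9s (window 1): DENY
  req#11 t=10s (window 2): ALLOW
  req#12 t=10s (window 2): ALLOW
  req#13 t=11s (window 2): DENY
  req#14 t=12s (window 2): DENY
  req#15 t=13s (window 2): DENY
  req#16 t=14s (window 2): DENY
  req#17 t=15s (window 3): ALLOW
  req#18 t=16s (window 3): ALLOW
  req#19 t=17s (window 3): DENY
  req#20 t=18s (window 3): DENY
  req#21 t=19s (window 3): DENY

Allowed counts by window: 2 2 2 2

Answer: 2 2 2 2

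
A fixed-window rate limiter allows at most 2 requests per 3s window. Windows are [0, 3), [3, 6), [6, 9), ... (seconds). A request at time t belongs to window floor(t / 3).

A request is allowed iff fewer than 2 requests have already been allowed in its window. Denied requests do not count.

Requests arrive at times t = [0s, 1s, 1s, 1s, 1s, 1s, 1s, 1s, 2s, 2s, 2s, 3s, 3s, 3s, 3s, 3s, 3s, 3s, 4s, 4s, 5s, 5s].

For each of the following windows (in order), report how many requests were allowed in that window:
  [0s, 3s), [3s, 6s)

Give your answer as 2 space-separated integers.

Processing requests:
  req#1 t=0s (window 0): ALLOW
  req#2 t=1s (window 0): ALLOW
  req#3 t=1s (window 0): DENY
  req#4 t=1s (window 0): DENY
  req#5 t=1s (window 0): DENY
  req#6 t=1s (window 0): DENY
  req#7 t=1s (window 0): DENY
  req#8 t=1s (window 0): DENY
  req#9 t=2s (window 0): DENY
  req#10 t=2s (window 0): DENY
  req#11 t=2s (window 0): DENY
  req#12 t=3s (window 1): ALLOW
  req#13 t=3s (window 1): ALLOW
  req#14 t=3s (window 1): DENY
  req#15 t=3s (window 1): DENY
  req#16 t=3s (window 1): DENY
  req#17 t=3s (window 1): DENY
  req#18 t=3s (window 1): DENY
  req#19 t=4s (window 1): DENY
  req#20 t=4s (window 1): DENY
  req#21 t=5s (window 1): DENY
  req#22 t=5s (window 1): DENY

Allowed counts by window: 2 2

Answer: 2 2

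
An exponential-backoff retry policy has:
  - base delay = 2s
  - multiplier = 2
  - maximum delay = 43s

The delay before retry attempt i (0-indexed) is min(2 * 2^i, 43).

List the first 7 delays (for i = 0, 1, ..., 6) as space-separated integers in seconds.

Answer: 2 4 8 16 32 43 43

Derivation:
Computing each delay:
  i=0: min(2*2^0, 43) = 2
  i=1: min(2*2^1, 43) = 4
  i=2: min(2*2^2, 43) = 8
  i=3: min(2*2^3, 43) = 16
  i=4: min(2*2^4, 43) = 32
  i=5: min(2*2^5, 43) = 43
  i=6: min(2*2^6, 43) = 43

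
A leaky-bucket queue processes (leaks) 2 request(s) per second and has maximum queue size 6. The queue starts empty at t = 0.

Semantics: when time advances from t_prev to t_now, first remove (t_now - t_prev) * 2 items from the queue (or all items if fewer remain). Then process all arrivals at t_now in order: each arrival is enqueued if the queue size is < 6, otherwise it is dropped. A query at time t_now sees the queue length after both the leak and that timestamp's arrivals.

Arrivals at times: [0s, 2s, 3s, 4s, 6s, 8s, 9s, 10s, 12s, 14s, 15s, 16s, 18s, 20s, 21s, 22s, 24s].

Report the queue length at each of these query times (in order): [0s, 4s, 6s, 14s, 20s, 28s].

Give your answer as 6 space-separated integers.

Answer: 1 1 1 1 1 0

Derivation:
Queue lengths at query times:
  query t=0s: backlog = 1
  query t=4s: backlog = 1
  query t=6s: backlog = 1
  query t=14s: backlog = 1
  query t=20s: backlog = 1
  query t=28s: backlog = 0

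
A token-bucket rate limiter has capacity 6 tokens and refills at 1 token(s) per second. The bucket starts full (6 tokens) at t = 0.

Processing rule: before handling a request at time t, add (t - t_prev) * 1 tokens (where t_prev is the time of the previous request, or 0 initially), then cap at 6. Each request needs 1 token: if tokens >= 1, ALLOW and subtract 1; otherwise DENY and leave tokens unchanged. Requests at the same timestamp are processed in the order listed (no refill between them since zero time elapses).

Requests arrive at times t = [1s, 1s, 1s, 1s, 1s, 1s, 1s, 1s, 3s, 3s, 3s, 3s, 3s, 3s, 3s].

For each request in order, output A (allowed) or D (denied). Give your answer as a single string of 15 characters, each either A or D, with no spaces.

Answer: AAAAAADDAADDDDD

Derivation:
Simulating step by step:
  req#1 t=1s: ALLOW
  req#2 t=1s: ALLOW
  req#3 t=1s: ALLOW
  req#4 t=1s: ALLOW
  req#5 t=1s: ALLOW
  req#6 t=1s: ALLOW
  req#7 t=1s: DENY
  req#8 t=1s: DENY
  req#9 t=3s: ALLOW
  req#10 t=3s: ALLOW
  req#11 t=3s: DENY
  req#12 t=3s: DENY
  req#13 t=3s: DENY
  req#14 t=3s: DENY
  req#15 t=3s: DENY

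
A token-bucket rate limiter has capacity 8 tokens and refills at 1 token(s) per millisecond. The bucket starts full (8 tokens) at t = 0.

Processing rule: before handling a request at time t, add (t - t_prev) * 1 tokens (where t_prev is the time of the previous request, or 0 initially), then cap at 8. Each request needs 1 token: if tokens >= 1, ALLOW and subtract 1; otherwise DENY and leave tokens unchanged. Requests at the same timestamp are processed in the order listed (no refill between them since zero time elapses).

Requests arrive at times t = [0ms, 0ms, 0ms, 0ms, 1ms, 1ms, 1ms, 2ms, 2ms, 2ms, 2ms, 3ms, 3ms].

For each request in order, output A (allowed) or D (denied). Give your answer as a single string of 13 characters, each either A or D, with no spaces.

Simulating step by step:
  req#1 t=0ms: ALLOW
  req#2 t=0ms: ALLOW
  req#3 t=0ms: ALLOW
  req#4 t=0ms: ALLOW
  req#5 t=1ms: ALLOW
  req#6 t=1ms: ALLOW
  req#7 t=1ms: ALLOW
  req#8 t=2ms: ALLOW
  req#9 t=2ms: ALLOW
  req#10 t=2ms: ALLOW
  req#11 t=2ms: DENY
  req#12 t=3ms: ALLOW
  req#13 t=3ms: DENY

Answer: AAAAAAAAAADAD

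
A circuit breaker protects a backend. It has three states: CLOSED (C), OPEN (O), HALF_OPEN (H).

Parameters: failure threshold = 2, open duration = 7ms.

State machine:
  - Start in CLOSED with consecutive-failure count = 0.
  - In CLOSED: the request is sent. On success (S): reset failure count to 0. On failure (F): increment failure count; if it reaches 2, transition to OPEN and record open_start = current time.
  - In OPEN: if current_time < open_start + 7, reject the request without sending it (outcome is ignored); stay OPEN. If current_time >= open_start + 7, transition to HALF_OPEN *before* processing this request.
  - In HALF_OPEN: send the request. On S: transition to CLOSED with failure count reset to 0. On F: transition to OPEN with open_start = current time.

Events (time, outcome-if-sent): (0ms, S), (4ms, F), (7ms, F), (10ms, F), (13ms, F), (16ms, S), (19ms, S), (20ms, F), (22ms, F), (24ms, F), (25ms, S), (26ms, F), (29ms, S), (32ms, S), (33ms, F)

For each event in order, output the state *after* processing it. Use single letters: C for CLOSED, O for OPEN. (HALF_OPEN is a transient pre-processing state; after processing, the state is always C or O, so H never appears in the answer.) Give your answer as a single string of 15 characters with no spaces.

State after each event:
  event#1 t=0ms outcome=S: state=CLOSED
  event#2 t=4ms outcome=F: state=CLOSED
  event#3 t=7ms outcome=F: state=OPEN
  event#4 t=10ms outcome=F: state=OPEN
  event#5 t=13ms outcome=F: state=OPEN
  event#6 t=16ms outcome=S: state=CLOSED
  event#7 t=19ms outcome=S: state=CLOSED
  event#8 t=20ms outcome=F: state=CLOSED
  event#9 t=22ms outcome=F: state=OPEN
  event#10 t=24ms outcome=F: state=OPEN
  event#11 t=25ms outcome=S: state=OPEN
  event#12 t=26ms outcome=F: state=OPEN
  event#13 t=29ms outcome=S: state=CLOSED
  event#14 t=32ms outcome=S: state=CLOSED
  event#15 t=33ms outcome=F: state=CLOSED

Answer: CCOOOCCCOOOOCCC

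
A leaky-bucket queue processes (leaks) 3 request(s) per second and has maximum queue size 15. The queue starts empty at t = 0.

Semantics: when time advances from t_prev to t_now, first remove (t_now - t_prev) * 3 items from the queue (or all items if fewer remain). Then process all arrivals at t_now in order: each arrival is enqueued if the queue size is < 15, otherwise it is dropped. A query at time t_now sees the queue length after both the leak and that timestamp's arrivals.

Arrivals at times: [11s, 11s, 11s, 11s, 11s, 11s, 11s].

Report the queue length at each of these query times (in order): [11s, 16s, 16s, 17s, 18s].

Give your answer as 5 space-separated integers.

Answer: 7 0 0 0 0

Derivation:
Queue lengths at query times:
  query t=11s: backlog = 7
  query t=16s: backlog = 0
  query t=16s: backlog = 0
  query t=17s: backlog = 0
  query t=18s: backlog = 0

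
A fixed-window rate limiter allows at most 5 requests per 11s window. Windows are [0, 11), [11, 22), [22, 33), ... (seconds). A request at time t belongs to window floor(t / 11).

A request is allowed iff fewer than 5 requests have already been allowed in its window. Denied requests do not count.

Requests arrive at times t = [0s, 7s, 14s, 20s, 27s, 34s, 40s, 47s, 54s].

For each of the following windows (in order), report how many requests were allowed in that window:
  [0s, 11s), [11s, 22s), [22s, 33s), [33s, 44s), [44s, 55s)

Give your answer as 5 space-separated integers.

Processing requests:
  req#1 t=0s (window 0): ALLOW
  req#2 t=7s (window 0): ALLOW
  req#3 t=14s (window 1): ALLOW
  req#4 t=20s (window 1): ALLOW
  req#5 t=27s (window 2): ALLOW
  req#6 t=34s (window 3): ALLOW
  req#7 t=40s (window 3): ALLOW
  req#8 t=47s (window 4): ALLOW
  req#9 t=54s (window 4): ALLOW

Allowed counts by window: 2 2 1 2 2

Answer: 2 2 1 2 2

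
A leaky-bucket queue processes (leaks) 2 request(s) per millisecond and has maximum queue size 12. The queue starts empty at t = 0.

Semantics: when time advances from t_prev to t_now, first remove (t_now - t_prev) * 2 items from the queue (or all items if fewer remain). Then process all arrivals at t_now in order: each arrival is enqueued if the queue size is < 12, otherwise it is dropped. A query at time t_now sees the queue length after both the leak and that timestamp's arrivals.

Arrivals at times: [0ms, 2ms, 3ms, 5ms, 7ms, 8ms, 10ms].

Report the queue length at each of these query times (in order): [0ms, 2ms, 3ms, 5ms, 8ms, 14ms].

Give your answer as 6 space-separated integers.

Queue lengths at query times:
  query t=0ms: backlog = 1
  query t=2ms: backlog = 1
  query t=3ms: backlog = 1
  query t=5ms: backlog = 1
  query t=8ms: backlog = 1
  query t=14ms: backlog = 0

Answer: 1 1 1 1 1 0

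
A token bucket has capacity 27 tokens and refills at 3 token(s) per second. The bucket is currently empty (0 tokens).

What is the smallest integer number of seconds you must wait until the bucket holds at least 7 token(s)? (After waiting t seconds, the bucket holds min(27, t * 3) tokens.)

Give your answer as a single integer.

Need t * 3 >= 7, so t >= 7/3.
Smallest integer t = ceil(7/3) = 3.

Answer: 3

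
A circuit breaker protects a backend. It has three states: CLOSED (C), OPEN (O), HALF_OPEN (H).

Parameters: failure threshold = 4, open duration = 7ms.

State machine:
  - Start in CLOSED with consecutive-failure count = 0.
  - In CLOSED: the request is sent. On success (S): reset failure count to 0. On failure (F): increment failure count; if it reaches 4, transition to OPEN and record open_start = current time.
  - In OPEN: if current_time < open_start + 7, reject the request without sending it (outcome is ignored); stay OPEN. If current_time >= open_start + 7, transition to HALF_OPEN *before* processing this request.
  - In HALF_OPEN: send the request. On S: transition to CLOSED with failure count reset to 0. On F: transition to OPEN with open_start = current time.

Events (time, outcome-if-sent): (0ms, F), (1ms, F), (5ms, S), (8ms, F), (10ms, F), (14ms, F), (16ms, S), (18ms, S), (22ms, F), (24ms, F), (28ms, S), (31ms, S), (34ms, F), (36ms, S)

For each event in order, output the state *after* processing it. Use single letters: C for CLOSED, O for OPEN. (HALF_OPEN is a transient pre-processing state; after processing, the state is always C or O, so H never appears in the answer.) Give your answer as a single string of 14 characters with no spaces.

State after each event:
  event#1 t=0ms outcome=F: state=CLOSED
  event#2 t=1ms outcome=F: state=CLOSED
  event#3 t=5ms outcome=S: state=CLOSED
  event#4 t=8ms outcome=F: state=CLOSED
  event#5 t=10ms outcome=F: state=CLOSED
  event#6 t=14ms outcome=F: state=CLOSED
  event#7 t=16ms outcome=S: state=CLOSED
  event#8 t=18ms outcome=S: state=CLOSED
  event#9 t=22ms outcome=F: state=CLOSED
  event#10 t=24ms outcome=F: state=CLOSED
  event#11 t=28ms outcome=S: state=CLOSED
  event#12 t=31ms outcome=S: state=CLOSED
  event#13 t=34ms outcome=F: state=CLOSED
  event#14 t=36ms outcome=S: state=CLOSED

Answer: CCCCCCCCCCCCCC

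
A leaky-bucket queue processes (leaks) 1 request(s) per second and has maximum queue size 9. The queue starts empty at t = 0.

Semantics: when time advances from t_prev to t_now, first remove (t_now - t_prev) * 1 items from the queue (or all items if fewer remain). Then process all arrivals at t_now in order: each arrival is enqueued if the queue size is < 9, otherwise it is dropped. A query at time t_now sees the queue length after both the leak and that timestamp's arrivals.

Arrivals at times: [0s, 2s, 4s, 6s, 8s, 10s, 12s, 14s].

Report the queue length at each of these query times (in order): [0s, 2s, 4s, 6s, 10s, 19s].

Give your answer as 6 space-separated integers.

Answer: 1 1 1 1 1 0

Derivation:
Queue lengths at query times:
  query t=0s: backlog = 1
  query t=2s: backlog = 1
  query t=4s: backlog = 1
  query t=6s: backlog = 1
  query t=10s: backlog = 1
  query t=19s: backlog = 0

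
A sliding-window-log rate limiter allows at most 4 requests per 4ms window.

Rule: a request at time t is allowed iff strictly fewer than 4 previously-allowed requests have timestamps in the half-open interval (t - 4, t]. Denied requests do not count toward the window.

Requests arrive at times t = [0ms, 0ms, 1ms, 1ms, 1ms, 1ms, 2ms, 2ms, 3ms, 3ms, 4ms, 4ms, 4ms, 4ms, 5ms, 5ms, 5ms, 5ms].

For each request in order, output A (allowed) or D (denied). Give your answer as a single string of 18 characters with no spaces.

Tracking allowed requests in the window:
  req#1 t=0ms: ALLOW
  req#2 t=0ms: ALLOW
  req#3 t=1ms: ALLOW
  req#4 t=1ms: ALLOW
  req#5 t=1ms: DENY
  req#6 t=1ms: DENY
  req#7 t=2ms: DENY
  req#8 t=2ms: DENY
  req#9 t=3ms: DENY
  req#10 t=3ms: DENY
  req#11 t=4ms: ALLOW
  req#12 t=4ms: ALLOW
  req#13 t=4ms: DENY
  req#14 t=4ms: DENY
  req#15 t=5ms: ALLOW
  req#16 t=5ms: ALLOW
  req#17 t=5ms: DENY
  req#18 t=5ms: DENY

Answer: AAAADDDDDDAADDAADD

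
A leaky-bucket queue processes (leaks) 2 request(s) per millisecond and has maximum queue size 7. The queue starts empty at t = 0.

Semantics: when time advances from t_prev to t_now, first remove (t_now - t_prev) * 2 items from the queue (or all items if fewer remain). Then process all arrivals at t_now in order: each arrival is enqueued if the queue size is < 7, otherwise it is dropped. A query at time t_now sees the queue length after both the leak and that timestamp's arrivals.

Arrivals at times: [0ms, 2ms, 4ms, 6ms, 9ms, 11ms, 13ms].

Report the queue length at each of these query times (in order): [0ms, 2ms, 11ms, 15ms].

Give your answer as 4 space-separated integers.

Answer: 1 1 1 0

Derivation:
Queue lengths at query times:
  query t=0ms: backlog = 1
  query t=2ms: backlog = 1
  query t=11ms: backlog = 1
  query t=15ms: backlog = 0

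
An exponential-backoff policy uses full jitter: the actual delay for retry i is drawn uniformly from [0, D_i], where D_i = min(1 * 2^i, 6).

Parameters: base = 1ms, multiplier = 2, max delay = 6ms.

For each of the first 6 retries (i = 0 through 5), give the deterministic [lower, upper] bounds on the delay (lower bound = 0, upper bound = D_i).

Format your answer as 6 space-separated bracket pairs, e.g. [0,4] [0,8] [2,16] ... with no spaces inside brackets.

Answer: [0,1] [0,2] [0,4] [0,6] [0,6] [0,6]

Derivation:
Computing bounds per retry:
  i=0: D_i=min(1*2^0,6)=1, bounds=[0,1]
  i=1: D_i=min(1*2^1,6)=2, bounds=[0,2]
  i=2: D_i=min(1*2^2,6)=4, bounds=[0,4]
  i=3: D_i=min(1*2^3,6)=6, bounds=[0,6]
  i=4: D_i=min(1*2^4,6)=6, bounds=[0,6]
  i=5: D_i=min(1*2^5,6)=6, bounds=[0,6]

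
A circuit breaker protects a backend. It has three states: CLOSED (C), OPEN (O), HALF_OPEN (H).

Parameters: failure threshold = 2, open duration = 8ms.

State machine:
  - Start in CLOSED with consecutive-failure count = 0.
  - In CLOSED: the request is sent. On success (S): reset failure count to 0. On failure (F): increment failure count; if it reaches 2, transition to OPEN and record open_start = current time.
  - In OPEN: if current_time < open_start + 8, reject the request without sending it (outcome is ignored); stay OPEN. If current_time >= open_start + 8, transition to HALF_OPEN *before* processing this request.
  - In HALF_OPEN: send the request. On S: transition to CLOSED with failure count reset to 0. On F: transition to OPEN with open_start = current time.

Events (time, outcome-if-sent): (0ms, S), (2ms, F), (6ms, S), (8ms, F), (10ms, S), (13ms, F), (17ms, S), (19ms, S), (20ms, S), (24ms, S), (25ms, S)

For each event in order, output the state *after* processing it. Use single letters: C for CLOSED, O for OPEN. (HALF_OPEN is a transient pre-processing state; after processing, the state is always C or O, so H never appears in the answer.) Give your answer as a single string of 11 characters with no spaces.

Answer: CCCCCCCCCCC

Derivation:
State after each event:
  event#1 t=0ms outcome=S: state=CLOSED
  event#2 t=2ms outcome=F: state=CLOSED
  event#3 t=6ms outcome=S: state=CLOSED
  event#4 t=8ms outcome=F: state=CLOSED
  event#5 t=10ms outcome=S: state=CLOSED
  event#6 t=13ms outcome=F: state=CLOSED
  event#7 t=17ms outcome=S: state=CLOSED
  event#8 t=19ms outcome=S: state=CLOSED
  event#9 t=20ms outcome=S: state=CLOSED
  event#10 t=24ms outcome=S: state=CLOSED
  event#11 t=25ms outcome=S: state=CLOSED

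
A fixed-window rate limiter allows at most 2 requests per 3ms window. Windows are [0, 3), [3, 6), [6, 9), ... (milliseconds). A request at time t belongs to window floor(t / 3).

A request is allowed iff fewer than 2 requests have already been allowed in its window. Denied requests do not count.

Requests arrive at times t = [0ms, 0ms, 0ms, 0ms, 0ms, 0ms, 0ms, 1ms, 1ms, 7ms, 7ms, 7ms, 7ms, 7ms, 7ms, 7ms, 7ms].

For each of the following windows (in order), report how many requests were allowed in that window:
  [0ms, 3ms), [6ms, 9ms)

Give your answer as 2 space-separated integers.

Answer: 2 2

Derivation:
Processing requests:
  req#1 t=0ms (window 0): ALLOW
  req#2 t=0ms (window 0): ALLOW
  req#3 t=0ms (window 0): DENY
  req#4 t=0ms (window 0): DENY
  req#5 t=0ms (window 0): DENY
  req#6 t=0ms (window 0): DENY
  req#7 t=0ms (window 0): DENY
  req#8 t=1ms (window 0): DENY
  req#9 t=1ms (window 0): DENY
  req#10 t=7ms (window 2): ALLOW
  req#11 t=7ms (window 2): ALLOW
  req#12 t=7ms (window 2): DENY
  req#13 t=7ms (window 2): DENY
  req#14 t=7ms (window 2): DENY
  req#15 t=7ms (window 2): DENY
  req#16 t=7ms (window 2): DENY
  req#17 t=7ms (window 2): DENY

Allowed counts by window: 2 2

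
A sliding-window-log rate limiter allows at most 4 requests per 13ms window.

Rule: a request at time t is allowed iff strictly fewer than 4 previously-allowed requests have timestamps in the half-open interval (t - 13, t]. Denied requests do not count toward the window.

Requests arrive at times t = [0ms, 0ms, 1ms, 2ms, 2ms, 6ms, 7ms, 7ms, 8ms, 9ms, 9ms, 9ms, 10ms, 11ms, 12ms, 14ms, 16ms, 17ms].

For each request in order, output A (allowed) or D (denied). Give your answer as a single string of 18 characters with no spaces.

Answer: AAAADDDDDDDDDDDAAA

Derivation:
Tracking allowed requests in the window:
  req#1 t=0ms: ALLOW
  req#2 t=0ms: ALLOW
  req#3 t=1ms: ALLOW
  req#4 t=2ms: ALLOW
  req#5 t=2ms: DENY
  req#6 t=6ms: DENY
  req#7 t=7ms: DENY
  req#8 t=7ms: DENY
  req#9 t=8ms: DENY
  req#10 t=9ms: DENY
  req#11 t=9ms: DENY
  req#12 t=9ms: DENY
  req#13 t=10ms: DENY
  req#14 t=11ms: DENY
  req#15 t=12ms: DENY
  req#16 t=14ms: ALLOW
  req#17 t=16ms: ALLOW
  req#18 t=17ms: ALLOW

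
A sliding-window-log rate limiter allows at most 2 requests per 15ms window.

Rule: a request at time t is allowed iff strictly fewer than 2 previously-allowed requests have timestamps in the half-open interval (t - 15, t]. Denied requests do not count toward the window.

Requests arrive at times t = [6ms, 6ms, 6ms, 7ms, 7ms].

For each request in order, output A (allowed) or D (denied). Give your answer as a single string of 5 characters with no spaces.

Answer: AADDD

Derivation:
Tracking allowed requests in the window:
  req#1 t=6ms: ALLOW
  req#2 t=6ms: ALLOW
  req#3 t=6ms: DENY
  req#4 t=7ms: DENY
  req#5 t=7ms: DENY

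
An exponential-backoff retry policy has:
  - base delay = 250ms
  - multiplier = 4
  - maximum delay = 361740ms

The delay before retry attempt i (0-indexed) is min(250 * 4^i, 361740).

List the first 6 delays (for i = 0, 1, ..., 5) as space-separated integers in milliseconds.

Answer: 250 1000 4000 16000 64000 256000

Derivation:
Computing each delay:
  i=0: min(250*4^0, 361740) = 250
  i=1: min(250*4^1, 361740) = 1000
  i=2: min(250*4^2, 361740) = 4000
  i=3: min(250*4^3, 361740) = 16000
  i=4: min(250*4^4, 361740) = 64000
  i=5: min(250*4^5, 361740) = 256000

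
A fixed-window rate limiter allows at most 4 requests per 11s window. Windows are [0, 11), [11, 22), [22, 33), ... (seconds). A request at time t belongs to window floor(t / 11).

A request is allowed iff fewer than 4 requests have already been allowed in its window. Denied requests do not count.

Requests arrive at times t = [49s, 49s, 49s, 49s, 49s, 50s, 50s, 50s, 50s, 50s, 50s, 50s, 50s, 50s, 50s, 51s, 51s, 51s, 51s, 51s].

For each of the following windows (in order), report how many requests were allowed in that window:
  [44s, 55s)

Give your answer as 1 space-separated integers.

Answer: 4

Derivation:
Processing requests:
  req#1 t=49s (window 4): ALLOW
  req#2 t=49s (window 4): ALLOW
  req#3 t=49s (window 4): ALLOW
  req#4 t=49s (window 4): ALLOW
  req#5 t=49s (window 4): DENY
  req#6 t=50s (window 4): DENY
  req#7 t=50s (window 4): DENY
  req#8 t=50s (window 4): DENY
  req#9 t=50s (window 4): DENY
  req#10 t=50s (window 4): DENY
  req#11 t=50s (window 4): DENY
  req#12 t=50s (window 4): DENY
  req#13 t=50s (window 4): DENY
  req#14 t=50s (window 4): DENY
  req#15 t=50s (window 4): DENY
  req#16 t=51s (window 4): DENY
  req#17 t=51s (window 4): DENY
  req#18 t=51s (window 4): DENY
  req#19 t=51s (window 4): DENY
  req#20 t=51s (window 4): DENY

Allowed counts by window: 4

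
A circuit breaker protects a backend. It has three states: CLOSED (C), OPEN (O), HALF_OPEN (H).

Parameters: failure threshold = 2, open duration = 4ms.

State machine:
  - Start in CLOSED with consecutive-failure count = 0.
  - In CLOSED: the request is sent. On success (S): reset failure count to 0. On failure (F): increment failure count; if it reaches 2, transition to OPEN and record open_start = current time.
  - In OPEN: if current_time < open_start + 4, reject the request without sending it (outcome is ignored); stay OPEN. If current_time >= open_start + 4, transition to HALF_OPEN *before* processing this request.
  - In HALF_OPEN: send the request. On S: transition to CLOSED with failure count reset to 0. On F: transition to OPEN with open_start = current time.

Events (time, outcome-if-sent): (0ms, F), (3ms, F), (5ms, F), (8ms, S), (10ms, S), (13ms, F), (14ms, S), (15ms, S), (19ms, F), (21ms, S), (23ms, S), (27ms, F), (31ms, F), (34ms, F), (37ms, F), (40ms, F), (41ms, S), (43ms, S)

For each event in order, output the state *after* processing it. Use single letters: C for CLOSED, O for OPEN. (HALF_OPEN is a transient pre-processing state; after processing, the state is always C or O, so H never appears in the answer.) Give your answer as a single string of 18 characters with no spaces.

State after each event:
  event#1 t=0ms outcome=F: state=CLOSED
  event#2 t=3ms outcome=F: state=OPEN
  event#3 t=5ms outcome=F: state=OPEN
  event#4 t=8ms outcome=S: state=CLOSED
  event#5 t=10ms outcome=S: state=CLOSED
  event#6 t=13ms outcome=F: state=CLOSED
  event#7 t=14ms outcome=S: state=CLOSED
  event#8 t=15ms outcome=S: state=CLOSED
  event#9 t=19ms outcome=F: state=CLOSED
  event#10 t=21ms outcome=S: state=CLOSED
  event#11 t=23ms outcome=S: state=CLOSED
  event#12 t=27ms outcome=F: state=CLOSED
  event#13 t=31ms outcome=F: state=OPEN
  event#14 t=34ms outcome=F: state=OPEN
  event#15 t=37ms outcome=F: state=OPEN
  event#16 t=40ms outcome=F: state=OPEN
  event#17 t=41ms outcome=S: state=CLOSED
  event#18 t=43ms outcome=S: state=CLOSED

Answer: COOCCCCCCCCCOOOOCC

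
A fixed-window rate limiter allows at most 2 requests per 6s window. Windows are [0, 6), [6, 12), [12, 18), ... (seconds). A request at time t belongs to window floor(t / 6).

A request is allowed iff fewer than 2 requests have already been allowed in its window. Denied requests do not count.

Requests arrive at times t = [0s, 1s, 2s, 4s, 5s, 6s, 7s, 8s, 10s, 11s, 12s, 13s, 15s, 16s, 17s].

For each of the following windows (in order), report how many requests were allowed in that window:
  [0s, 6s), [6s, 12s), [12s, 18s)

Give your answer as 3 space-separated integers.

Processing requests:
  req#1 t=0s (window 0): ALLOW
  req#2 t=1s (window 0): ALLOW
  req#3 t=2s (window 0): DENY
  req#4 t=4s (window 0): DENY
  req#5 t=5s (window 0): DENY
  req#6 t=6s (window 1): ALLOW
  req#7 t=7s (window 1): ALLOW
  req#8 t=8s (window 1): DENY
  req#9 t=10s (window 1): DENY
  req#10 t=11s (window 1): DENY
  req#11 t=12s (window 2): ALLOW
  req#12 t=13s (window 2): ALLOW
  req#13 t=15s (window 2): DENY
  req#14 t=16s (window 2): DENY
  req#15 t=17s (window 2): DENY

Allowed counts by window: 2 2 2

Answer: 2 2 2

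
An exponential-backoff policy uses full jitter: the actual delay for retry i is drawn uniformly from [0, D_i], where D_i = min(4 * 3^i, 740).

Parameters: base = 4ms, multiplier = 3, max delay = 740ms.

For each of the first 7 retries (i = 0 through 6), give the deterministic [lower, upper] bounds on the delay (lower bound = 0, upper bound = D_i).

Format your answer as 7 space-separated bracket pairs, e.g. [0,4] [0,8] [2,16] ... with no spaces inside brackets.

Computing bounds per retry:
  i=0: D_i=min(4*3^0,740)=4, bounds=[0,4]
  i=1: D_i=min(4*3^1,740)=12, bounds=[0,12]
  i=2: D_i=min(4*3^2,740)=36, bounds=[0,36]
  i=3: D_i=min(4*3^3,740)=108, bounds=[0,108]
  i=4: D_i=min(4*3^4,740)=324, bounds=[0,324]
  i=5: D_i=min(4*3^5,740)=740, bounds=[0,740]
  i=6: D_i=min(4*3^6,740)=740, bounds=[0,740]

Answer: [0,4] [0,12] [0,36] [0,108] [0,324] [0,740] [0,740]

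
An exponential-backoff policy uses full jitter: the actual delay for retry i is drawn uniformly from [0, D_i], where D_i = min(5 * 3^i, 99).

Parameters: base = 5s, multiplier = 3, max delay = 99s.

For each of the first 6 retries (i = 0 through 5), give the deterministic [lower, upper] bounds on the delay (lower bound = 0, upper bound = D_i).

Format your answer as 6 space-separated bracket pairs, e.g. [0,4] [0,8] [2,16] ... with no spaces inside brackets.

Computing bounds per retry:
  i=0: D_i=min(5*3^0,99)=5, bounds=[0,5]
  i=1: D_i=min(5*3^1,99)=15, bounds=[0,15]
  i=2: D_i=min(5*3^2,99)=45, bounds=[0,45]
  i=3: D_i=min(5*3^3,99)=99, bounds=[0,99]
  i=4: D_i=min(5*3^4,99)=99, bounds=[0,99]
  i=5: D_i=min(5*3^5,99)=99, bounds=[0,99]

Answer: [0,5] [0,15] [0,45] [0,99] [0,99] [0,99]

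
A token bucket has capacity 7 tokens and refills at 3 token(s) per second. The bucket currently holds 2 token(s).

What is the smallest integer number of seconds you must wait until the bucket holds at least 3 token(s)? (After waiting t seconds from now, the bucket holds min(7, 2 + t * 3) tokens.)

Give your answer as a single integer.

Need 2 + t * 3 >= 3, so t >= 1/3.
Smallest integer t = ceil(1/3) = 1.

Answer: 1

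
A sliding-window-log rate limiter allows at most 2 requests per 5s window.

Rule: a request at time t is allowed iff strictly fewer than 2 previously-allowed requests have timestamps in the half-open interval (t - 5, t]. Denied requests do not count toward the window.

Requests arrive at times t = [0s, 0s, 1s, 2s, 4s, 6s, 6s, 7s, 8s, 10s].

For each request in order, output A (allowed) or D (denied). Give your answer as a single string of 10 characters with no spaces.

Answer: AADDDAADDD

Derivation:
Tracking allowed requests in the window:
  req#1 t=0s: ALLOW
  req#2 t=0s: ALLOW
  req#3 t=1s: DENY
  req#4 t=2s: DENY
  req#5 t=4s: DENY
  req#6 t=6s: ALLOW
  req#7 t=6s: ALLOW
  req#8 t=7s: DENY
  req#9 t=8s: DENY
  req#10 t=10s: DENY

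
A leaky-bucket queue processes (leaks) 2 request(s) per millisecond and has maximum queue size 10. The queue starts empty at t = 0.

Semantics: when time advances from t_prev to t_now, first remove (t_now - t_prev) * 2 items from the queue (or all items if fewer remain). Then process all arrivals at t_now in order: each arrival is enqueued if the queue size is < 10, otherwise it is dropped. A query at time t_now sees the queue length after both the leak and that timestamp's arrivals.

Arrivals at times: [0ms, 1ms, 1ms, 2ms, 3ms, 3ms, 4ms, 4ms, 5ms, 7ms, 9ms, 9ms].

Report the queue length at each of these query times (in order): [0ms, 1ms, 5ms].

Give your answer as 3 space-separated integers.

Queue lengths at query times:
  query t=0ms: backlog = 1
  query t=1ms: backlog = 2
  query t=5ms: backlog = 1

Answer: 1 2 1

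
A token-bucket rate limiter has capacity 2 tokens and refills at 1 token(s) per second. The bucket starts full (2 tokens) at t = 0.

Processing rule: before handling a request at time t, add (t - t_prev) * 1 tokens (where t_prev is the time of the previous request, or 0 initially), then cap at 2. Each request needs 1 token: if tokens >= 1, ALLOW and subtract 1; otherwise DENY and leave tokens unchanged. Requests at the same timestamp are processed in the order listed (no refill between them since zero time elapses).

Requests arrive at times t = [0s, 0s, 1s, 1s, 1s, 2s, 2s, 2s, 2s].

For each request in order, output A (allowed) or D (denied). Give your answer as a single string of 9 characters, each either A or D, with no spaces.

Simulating step by step:
  req#1 t=0s: ALLOW
  req#2 t=0s: ALLOW
  req#3 t=1s: ALLOW
  req#4 t=1s: DENY
  req#5 t=1s: DENY
  req#6 t=2s: ALLOW
  req#7 t=2s: DENY
  req#8 t=2s: DENY
  req#9 t=2s: DENY

Answer: AAADDADDD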